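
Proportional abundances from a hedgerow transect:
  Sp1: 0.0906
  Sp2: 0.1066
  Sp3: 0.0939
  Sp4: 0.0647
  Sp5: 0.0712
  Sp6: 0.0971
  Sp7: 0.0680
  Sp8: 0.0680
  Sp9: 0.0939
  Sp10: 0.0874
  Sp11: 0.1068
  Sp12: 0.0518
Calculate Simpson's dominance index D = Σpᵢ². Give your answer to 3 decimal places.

D = 0.0906² + 0.1066² + 0.0939² + 0.0647² + 0.0712² + 0.0971² + 0.068² + 0.068² + 0.0939² + 0.0874² + 0.1068² + 0.0518² = 0.00821 + 0.01136 + 0.00882 + 0.00419 + 0.00507 + 0.00943 + 0.00462 + 0.00462 + 0.00882 + 0.00764 + 0.01141 + 0.00268 = 0.08687 (working shown to 5 dp, full precision carried).
To 3 decimal places, D = 0.087.

0.087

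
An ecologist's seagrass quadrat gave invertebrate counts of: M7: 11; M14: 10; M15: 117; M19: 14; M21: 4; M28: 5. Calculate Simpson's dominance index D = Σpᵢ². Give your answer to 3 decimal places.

Total N = 11+10+117+14+4+5 = 161, so the proportions are 0.06832, 0.06211, 0.72671, 0.08696, 0.02484, 0.03106 (working shown to 5 dp, full precision carried).
D = 0.06832² + 0.06211² + 0.72671² + 0.08696² + 0.02484² + 0.03106² = 0.00467 + 0.00386 + 0.52810 + 0.00756 + 0.00062 + 0.00096 = 0.54577.
To 3 decimal places, D = 0.546.

0.546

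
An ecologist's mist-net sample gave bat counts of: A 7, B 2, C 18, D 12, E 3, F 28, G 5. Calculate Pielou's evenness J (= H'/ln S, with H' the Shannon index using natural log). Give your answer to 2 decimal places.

0.84

Total N = 7+2+18+12+3+28+5 = 75, so the proportions are 0.0933, 0.0267, 0.24, 0.16, 0.04, 0.3733, 0.0667 (working shown to 4 dp, full precision carried).
H' = −Σ pᵢ ln pᵢ = −((-0.2213) + (-0.0966) + (-0.3425) + (-0.2932) + (-0.1288) + (-0.3678) + (-0.1805)) = 1.6308.
With S = 7 species, ln S = 1.9459, so J = 1.6308/1.9459 = 0.8381, i.e. 0.84 to 2 decimal places.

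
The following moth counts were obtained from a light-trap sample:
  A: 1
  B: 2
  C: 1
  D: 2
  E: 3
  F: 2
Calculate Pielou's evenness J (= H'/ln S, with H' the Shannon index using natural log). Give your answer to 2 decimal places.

Total N = 1+2+1+2+3+2 = 11, so the proportions are 0.0909, 0.1818, 0.0909, 0.1818, 0.2727, 0.1818 (working shown to 4 dp, full precision carried).
H' = −Σ pᵢ ln pᵢ = −((-0.2180) + (-0.3100) + (-0.2180) + (-0.3100) + (-0.3543) + (-0.3100)) = 1.7202.
With S = 6 species, ln S = 1.7918, so J = 1.7202/1.7918 = 0.9601, i.e. 0.96 to 2 decimal places.

0.96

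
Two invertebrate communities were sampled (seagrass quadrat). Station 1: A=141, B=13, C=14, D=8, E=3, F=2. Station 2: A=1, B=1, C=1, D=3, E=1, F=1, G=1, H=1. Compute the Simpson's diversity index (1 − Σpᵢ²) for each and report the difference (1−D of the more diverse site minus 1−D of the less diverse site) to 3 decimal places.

0.460

Station 1: N=181, proportions 0.77901, 0.07182, 0.07735, 0.0442, 0.01657, 0.01105, giving 1−D = 0.37966 (working shown to 5 dp, full precision carried).
Station 2: N=10, proportions 0.1, 0.1, 0.1, 0.3, 0.1, 0.1, 0.1, 0.1, giving 1−D = 0.84000.
Difference = |0.37966 − 0.84000| = 0.46034, i.e. 0.460 to 3 decimal places.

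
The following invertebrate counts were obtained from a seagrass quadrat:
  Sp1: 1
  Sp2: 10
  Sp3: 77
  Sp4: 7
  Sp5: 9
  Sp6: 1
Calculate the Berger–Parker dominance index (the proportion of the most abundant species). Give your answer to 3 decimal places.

0.733

Total N = 1+10+77+7+9+1 = 105, so the proportions are 0.00952, 0.09524, 0.73333, 0.06667, 0.08571, 0.00952 (working shown to 5 dp, full precision carried).
The largest proportion is 0.73333, i.e. d = 0.733 to 3 decimal places.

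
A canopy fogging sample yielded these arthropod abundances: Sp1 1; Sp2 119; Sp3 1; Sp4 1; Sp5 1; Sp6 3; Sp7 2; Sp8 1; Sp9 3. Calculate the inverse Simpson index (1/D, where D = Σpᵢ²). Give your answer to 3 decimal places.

Total N = 1+119+1+1+1+3+2+1+3 = 132, so the proportions are 0.007576, 0.901515, 0.007576, 0.007576, 0.007576, 0.022727, 0.015152, 0.007576, 0.022727 (working shown to 6 dp, full precision carried).
D = 0.007576² + 0.901515² + 0.007576² + 0.007576² + 0.007576² + 0.022727² + 0.015152² + 0.007576² + 0.022727² = 0.000057 + 0.812730 + 0.000057 + 0.000057 + 0.000057 + 0.000517 + 0.000230 + 0.000057 + 0.000517 = 0.814279.
So 1/D = 1.22808, i.e. 1.228 to 3 decimal places.

1.228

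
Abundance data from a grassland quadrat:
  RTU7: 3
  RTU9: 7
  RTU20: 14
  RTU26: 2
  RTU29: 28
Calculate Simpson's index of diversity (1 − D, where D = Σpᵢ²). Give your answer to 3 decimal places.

Total N = 3+7+14+2+28 = 54, so the proportions are 0.05556, 0.12963, 0.25926, 0.03704, 0.51852 (working shown to 5 dp, full precision carried).
D = 0.05556² + 0.12963² + 0.25926² + 0.03704² + 0.51852² = 0.00309 + 0.01680 + 0.06722 + 0.00137 + 0.26886 = 0.35734.
So 1 − D = 0.64266, i.e. 0.643 to 3 decimal places.

0.643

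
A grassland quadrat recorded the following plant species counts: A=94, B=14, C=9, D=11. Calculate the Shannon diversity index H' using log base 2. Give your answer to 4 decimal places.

1.2499

Total N = 94+14+9+11 = 128, so the proportions are 0.734375, 0.109375, 0.070312, 0.085938 (working shown to 6 dp, full precision carried).
Each pᵢ log₂ pᵢ term: 0.734375×(-0.445411)=-0.327099, 0.109375×(-3.192645)=-0.349196, 0.070312×(-3.830075)=-0.269302, 0.085938×(-3.540568)=-0.304268.
Sum = -1.249864, so H' = 1.2499.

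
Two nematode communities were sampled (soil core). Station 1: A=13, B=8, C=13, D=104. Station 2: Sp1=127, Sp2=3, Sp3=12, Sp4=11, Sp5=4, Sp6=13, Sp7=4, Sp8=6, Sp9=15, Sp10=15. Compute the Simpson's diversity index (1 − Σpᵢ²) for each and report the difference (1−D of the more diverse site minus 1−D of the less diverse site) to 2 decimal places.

0.20

Station 1: N=138, proportions 0.0942, 0.05797, 0.0942, 0.75362, giving 1−D = 0.41094 (working shown to 5 dp, full precision carried).
Station 2: N=210, proportions 0.60476, 0.01429, 0.05714, 0.05238, 0.01905, 0.0619, 0.01905, 0.02857, 0.07143, 0.07143, giving 1−D = 0.61247.
Difference = |0.41094 − 0.61247| = 0.20153, i.e. 0.20 to 2 decimal places.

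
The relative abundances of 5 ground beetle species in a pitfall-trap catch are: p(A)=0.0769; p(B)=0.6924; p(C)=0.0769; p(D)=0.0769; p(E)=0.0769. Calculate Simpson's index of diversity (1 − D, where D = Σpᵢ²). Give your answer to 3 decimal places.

0.497

D = 0.0769² + 0.6924² + 0.0769² + 0.0769² + 0.0769² = 0.00591 + 0.47942 + 0.00591 + 0.00591 + 0.00591 = 0.50307 (working shown to 5 dp, full precision carried).
So 1 − D = 0.49693, i.e. 0.497 to 3 decimal places.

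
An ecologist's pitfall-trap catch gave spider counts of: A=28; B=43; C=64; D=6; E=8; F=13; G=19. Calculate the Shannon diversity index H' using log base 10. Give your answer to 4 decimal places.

Total N = 28+43+64+6+8+13+19 = 181, so the proportions are 0.154696, 0.237569, 0.353591, 0.033149, 0.044199, 0.071823, 0.104972 (working shown to 6 dp, full precision carried).
Each pᵢ log₁₀ pᵢ term: 0.154696×(-0.810521)=-0.125384, 0.237569×(-0.624210)=-0.148293, 0.353591×(-0.451499)=-0.159646, 0.033149×(-1.479527)=-0.049045, 0.044199×(-1.354589)=-0.059871, 0.071823×(-1.143735)=-0.082147, 0.104972×(-0.978925)=-0.102760.
Sum = -0.727147, so H' = 0.7271.

0.7271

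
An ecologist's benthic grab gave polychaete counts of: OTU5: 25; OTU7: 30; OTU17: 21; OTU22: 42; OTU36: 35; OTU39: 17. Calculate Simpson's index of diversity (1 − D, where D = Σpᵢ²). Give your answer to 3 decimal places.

Total N = 25+30+21+42+35+17 = 170, so the proportions are 0.14706, 0.17647, 0.12353, 0.24706, 0.20588, 0.1 (working shown to 5 dp, full precision carried).
D = 0.14706² + 0.17647² + 0.12353² + 0.24706² + 0.20588² + 0.1² = 0.02163 + 0.03114 + 0.01526 + 0.06104 + 0.04239 + 0.01000 = 0.18145.
So 1 − D = 0.81855, i.e. 0.819 to 3 decimal places.

0.819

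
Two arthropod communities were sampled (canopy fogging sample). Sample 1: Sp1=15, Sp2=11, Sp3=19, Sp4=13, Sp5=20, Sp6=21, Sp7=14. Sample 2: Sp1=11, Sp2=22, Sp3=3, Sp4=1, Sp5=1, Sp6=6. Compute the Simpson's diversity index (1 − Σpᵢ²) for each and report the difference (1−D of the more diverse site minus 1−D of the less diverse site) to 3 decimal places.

Sample 1: N=113, proportions 0.13274, 0.09735, 0.16814, 0.11504, 0.17699, 0.18584, 0.12389, giving 1−D = 0.85018 (working shown to 5 dp, full precision carried).
Sample 2: N=44, proportions 0.25, 0.5, 0.06818, 0.02273, 0.02273, 0.13636, giving 1−D = 0.66322.
Difference = |0.85018 − 0.66322| = 0.18696, i.e. 0.187 to 3 decimal places.

0.187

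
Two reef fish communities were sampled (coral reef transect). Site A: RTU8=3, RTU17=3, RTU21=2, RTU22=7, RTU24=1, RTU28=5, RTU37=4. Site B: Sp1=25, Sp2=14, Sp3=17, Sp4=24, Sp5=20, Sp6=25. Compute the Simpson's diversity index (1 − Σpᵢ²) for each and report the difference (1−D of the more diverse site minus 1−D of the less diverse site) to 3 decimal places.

0.007

Site A: N=25, proportions 0.12, 0.12, 0.08, 0.28, 0.04, 0.2, 0.16, giving 1−D = 0.81920 (working shown to 5 dp, full precision carried).
Site B: N=125, proportions 0.2, 0.112, 0.136, 0.192, 0.16, 0.2, giving 1−D = 0.82650.
Difference = |0.81920 − 0.82650| = 0.00730, i.e. 0.007 to 3 decimal places.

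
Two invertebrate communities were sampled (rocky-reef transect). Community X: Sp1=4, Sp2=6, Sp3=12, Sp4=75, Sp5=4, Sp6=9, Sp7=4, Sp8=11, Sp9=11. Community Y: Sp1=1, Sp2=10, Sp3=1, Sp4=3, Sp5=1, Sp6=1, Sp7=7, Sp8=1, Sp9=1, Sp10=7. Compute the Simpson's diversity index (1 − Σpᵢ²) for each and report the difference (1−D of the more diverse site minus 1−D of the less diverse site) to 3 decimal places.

0.138

Community X: N=136, proportions 0.02941, 0.04412, 0.08824, 0.55147, 0.02941, 0.06618, 0.02941, 0.08088, 0.08088, giving 1−D = 0.66609 (working shown to 5 dp, full precision carried).
Community Y: N=33, proportions 0.0303, 0.30303, 0.0303, 0.09091, 0.0303, 0.0303, 0.21212, 0.0303, 0.0303, 0.21212, giving 1−D = 0.80441.
Difference = |0.66609 − 0.80441| = 0.13832, i.e. 0.138 to 3 decimal places.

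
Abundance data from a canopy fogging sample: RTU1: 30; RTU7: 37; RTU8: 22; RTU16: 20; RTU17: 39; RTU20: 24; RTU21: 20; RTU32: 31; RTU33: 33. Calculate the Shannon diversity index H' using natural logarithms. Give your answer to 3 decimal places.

2.168

Total N = 30+37+22+20+39+24+20+31+33 = 256, so the proportions are 0.11719, 0.14453, 0.08594, 0.07812, 0.15234, 0.09375, 0.07812, 0.12109, 0.12891 (working shown to 5 dp, full precision carried).
Each pᵢ ln pᵢ term: 0.11719×(-2.14398)=-0.25125, 0.14453×(-1.93426)=-0.27956, 0.08594×(-2.45413)=-0.21090, 0.07812×(-2.54945)=-0.19918, 0.15234×(-1.88162)=-0.28665, 0.09375×(-2.36712)=-0.22192, 0.07812×(-2.54945)=-0.19918, 0.12109×(-2.11119)=-0.25565, 0.12891×(-2.04867)=-0.26409.
Sum = -2.16837, so H' = 2.168.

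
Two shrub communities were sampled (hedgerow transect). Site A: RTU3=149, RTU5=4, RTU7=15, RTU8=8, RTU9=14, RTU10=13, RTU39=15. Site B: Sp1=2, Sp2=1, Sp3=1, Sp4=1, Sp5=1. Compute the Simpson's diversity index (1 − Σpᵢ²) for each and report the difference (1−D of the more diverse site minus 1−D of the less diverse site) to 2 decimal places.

0.26

Site A: N=218, proportions 0.6835, 0.0183, 0.0688, 0.0367, 0.0642, 0.0596, 0.0688, giving 1−D = 0.5140 (working shown to 4 dp, full precision carried).
Site B: N=6, proportions 0.3333, 0.1667, 0.1667, 0.1667, 0.1667, giving 1−D = 0.7778.
Difference = |0.5140 − 0.7778| = 0.2638, i.e. 0.26 to 2 decimal places.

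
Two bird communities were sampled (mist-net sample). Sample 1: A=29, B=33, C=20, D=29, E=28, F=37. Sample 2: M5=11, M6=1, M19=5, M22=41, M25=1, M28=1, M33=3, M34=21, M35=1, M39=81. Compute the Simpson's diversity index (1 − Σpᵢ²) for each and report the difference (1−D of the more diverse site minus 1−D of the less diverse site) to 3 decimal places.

Sample 1: N=176, proportions 0.164773, 0.1875, 0.113636, 0.164773, 0.159091, 0.210227, giving 1−D = 0.828125 (working shown to 6 dp, full precision carried).
Sample 2: N=166, proportions 0.066265, 0.006024, 0.03012, 0.246988, 0.006024, 0.006024, 0.018072, 0.126506, 0.006024, 0.487952, giving 1−D = 0.679126.
Difference = |0.828125 − 0.679126| = 0.148999, i.e. 0.149 to 3 decimal places.

0.149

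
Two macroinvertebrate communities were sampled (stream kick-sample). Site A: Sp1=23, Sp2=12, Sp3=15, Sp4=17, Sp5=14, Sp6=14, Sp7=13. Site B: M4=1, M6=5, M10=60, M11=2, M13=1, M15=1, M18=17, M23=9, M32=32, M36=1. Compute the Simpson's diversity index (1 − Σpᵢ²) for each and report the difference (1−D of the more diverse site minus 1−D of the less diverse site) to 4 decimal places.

0.1522

Site A: N=108, proportions 0.212963, 0.111111, 0.138889, 0.157407, 0.12963, 0.12963, 0.12037, giving 1−D = 0.850137 (working shown to 6 dp, full precision carried).
Site B: N=129, proportions 0.007752, 0.03876, 0.465116, 0.015504, 0.007752, 0.007752, 0.131783, 0.069767, 0.248062, 0.007752, giving 1−D = 0.697915.
Difference = |0.850137 − 0.697915| = 0.152222, i.e. 0.1522 to 4 decimal places.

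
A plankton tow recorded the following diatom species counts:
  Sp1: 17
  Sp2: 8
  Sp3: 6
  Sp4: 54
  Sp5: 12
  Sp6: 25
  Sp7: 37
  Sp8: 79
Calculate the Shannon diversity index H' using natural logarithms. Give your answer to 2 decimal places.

1.77

Total N = 17+8+6+54+12+25+37+79 = 238, so the proportions are 0.0714, 0.0336, 0.0252, 0.2269, 0.0504, 0.105, 0.1555, 0.3319 (working shown to 4 dp, full precision carried).
Each pᵢ ln pᵢ term: 0.0714×(-2.6391)=-0.1885, 0.0336×(-3.3928)=-0.1140, 0.0252×(-3.6805)=-0.0928, 0.2269×(-1.4833)=-0.3365, 0.0504×(-2.9874)=-0.1506, 0.105×(-2.2534)=-0.2367, 0.1555×(-1.8614)=-0.2894, 0.3319×(-1.1028)=-0.3661.
Sum = -1.7746, so H' = 1.77.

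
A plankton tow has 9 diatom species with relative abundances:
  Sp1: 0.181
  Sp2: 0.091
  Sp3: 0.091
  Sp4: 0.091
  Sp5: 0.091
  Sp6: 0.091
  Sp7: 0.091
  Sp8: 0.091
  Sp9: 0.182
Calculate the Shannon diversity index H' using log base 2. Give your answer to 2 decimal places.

3.10

Each pᵢ log₂ pᵢ term (working shown to 4 dp, full precision carried): 0.181×(-2.4659)=-0.4463, 0.091×(-3.4580)=-0.3147, 0.091×(-3.4580)=-0.3147, 0.091×(-3.4580)=-0.3147, 0.091×(-3.4580)=-0.3147, 0.091×(-3.4580)=-0.3147, 0.091×(-3.4580)=-0.3147, 0.091×(-3.4580)=-0.3147, 0.182×(-2.4580)=-0.4474.
Sum = -3.0964, so H' = 3.10.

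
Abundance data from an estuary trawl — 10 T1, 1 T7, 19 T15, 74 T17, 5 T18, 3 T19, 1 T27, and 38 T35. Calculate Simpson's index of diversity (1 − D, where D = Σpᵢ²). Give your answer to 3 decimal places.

0.675

Total N = 10+1+19+74+5+3+1+38 = 151, so the proportions are 0.06623, 0.00662, 0.12583, 0.49007, 0.03311, 0.01987, 0.00662, 0.25166 (working shown to 5 dp, full precision carried).
D = 0.06623² + 0.00662² + 0.12583² + 0.49007² + 0.03311² + 0.01987² + 0.00662² + 0.25166² = 0.00439 + 0.00004 + 0.01583 + 0.24016 + 0.00110 + 0.00039 + 0.00004 + 0.06333 = 0.32529.
So 1 − D = 0.67471, i.e. 0.675 to 3 decimal places.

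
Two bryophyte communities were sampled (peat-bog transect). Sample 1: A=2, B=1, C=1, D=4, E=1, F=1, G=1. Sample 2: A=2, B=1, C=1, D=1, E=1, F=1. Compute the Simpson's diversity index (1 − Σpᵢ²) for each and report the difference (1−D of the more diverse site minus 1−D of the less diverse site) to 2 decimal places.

Sample 1: N=11, proportions 0.1818, 0.0909, 0.0909, 0.3636, 0.0909, 0.0909, 0.0909, giving 1−D = 0.7934 (working shown to 4 dp, full precision carried).
Sample 2: N=7, proportions 0.2857, 0.1429, 0.1429, 0.1429, 0.1429, 0.1429, giving 1−D = 0.8163.
Difference = |0.7934 − 0.8163| = 0.0229, i.e. 0.02 to 2 decimal places.

0.02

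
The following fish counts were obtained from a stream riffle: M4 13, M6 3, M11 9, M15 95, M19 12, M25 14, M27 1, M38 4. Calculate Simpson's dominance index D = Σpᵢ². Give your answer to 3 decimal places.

Total N = 13+3+9+95+12+14+1+4 = 151, so the proportions are 0.08609, 0.01987, 0.0596, 0.62914, 0.07947, 0.09272, 0.00662, 0.02649 (working shown to 5 dp, full precision carried).
D = 0.08609² + 0.01987² + 0.0596² + 0.62914² + 0.07947² + 0.09272² + 0.00662² + 0.02649² = 0.00741 + 0.00039 + 0.00355 + 0.39582 + 0.00632 + 0.00860 + 0.00004 + 0.00070 = 0.42283.
To 3 decimal places, D = 0.423.

0.423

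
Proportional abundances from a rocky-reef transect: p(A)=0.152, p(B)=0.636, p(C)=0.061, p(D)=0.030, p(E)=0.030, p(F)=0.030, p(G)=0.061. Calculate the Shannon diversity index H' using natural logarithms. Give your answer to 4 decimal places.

Each pᵢ ln pᵢ term (working shown to 6 dp, full precision carried): 0.152×(-1.883875)=-0.286349, 0.636×(-0.452557)=-0.287826, 0.061×(-2.796881)=-0.170610, 0.03×(-3.506558)=-0.105197, 0.03×(-3.506558)=-0.105197, 0.03×(-3.506558)=-0.105197, 0.061×(-2.796881)=-0.170610.
Sum = -1.230985, so H' = 1.2310.

1.2310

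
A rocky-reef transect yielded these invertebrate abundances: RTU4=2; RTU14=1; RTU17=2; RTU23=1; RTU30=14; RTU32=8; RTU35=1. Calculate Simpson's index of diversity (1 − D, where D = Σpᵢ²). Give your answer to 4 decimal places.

0.6778

Total N = 2+1+2+1+14+8+1 = 29, so the proportions are 0.068966, 0.034483, 0.068966, 0.034483, 0.482759, 0.275862, 0.034483 (working shown to 6 dp, full precision carried).
D = 0.068966² + 0.034483² + 0.068966² + 0.034483² + 0.482759² + 0.275862² + 0.034483² = 0.004756 + 0.001189 + 0.004756 + 0.001189 + 0.233056 + 0.076100 + 0.001189 = 0.322235.
So 1 − D = 0.677765, i.e. 0.6778 to 4 decimal places.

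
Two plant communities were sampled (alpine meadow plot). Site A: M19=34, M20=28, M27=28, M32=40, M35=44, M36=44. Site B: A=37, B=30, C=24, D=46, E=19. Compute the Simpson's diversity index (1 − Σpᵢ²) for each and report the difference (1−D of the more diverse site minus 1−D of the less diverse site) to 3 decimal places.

Site A: N=218, proportions 0.15596, 0.12844, 0.12844, 0.18349, 0.20183, 0.20183, giving 1−D = 0.82754 (working shown to 5 dp, full precision carried).
Site B: N=156, proportions 0.23718, 0.19231, 0.15385, 0.29487, 0.12179, giving 1−D = 0.78131.
Difference = |0.82754 − 0.78131| = 0.04623, i.e. 0.046 to 3 decimal places.

0.046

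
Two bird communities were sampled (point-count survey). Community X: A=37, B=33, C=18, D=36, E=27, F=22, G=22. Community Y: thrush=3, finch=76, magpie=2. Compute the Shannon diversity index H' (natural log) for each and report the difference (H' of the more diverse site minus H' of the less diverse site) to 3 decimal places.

1.641

Community X: N=195, proportions 0.18974359, 0.16923077, 0.09230769, 0.18461538, 0.13846154, 0.11282051, 0.11282051, giving H' = 1.91394546 (working shown to 8 dp, full precision carried).
Community Y: N=81, proportions 0.03703704, 0.9382716, 0.02469136, giving H' = 0.27324094.
Difference = |1.91394546 − 0.27324094| = 1.64070452, i.e. 1.641 to 3 decimal places.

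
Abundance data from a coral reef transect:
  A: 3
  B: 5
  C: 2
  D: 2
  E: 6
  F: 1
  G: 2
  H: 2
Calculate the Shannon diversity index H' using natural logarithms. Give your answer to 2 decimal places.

Total N = 3+5+2+2+6+1+2+2 = 23, so the proportions are 0.1304, 0.2174, 0.087, 0.087, 0.2609, 0.0435, 0.087, 0.087 (working shown to 4 dp, full precision carried).
Each pᵢ ln pᵢ term: 0.1304×(-2.0369)=-0.2657, 0.2174×(-1.5261)=-0.3318, 0.087×(-2.4423)=-0.2124, 0.087×(-2.4423)=-0.2124, 0.2609×(-1.3437)=-0.3505, 0.0435×(-3.1355)=-0.1363, 0.087×(-2.4423)=-0.2124, 0.087×(-2.4423)=-0.2124.
Sum = -1.9338, so H' = 1.93.

1.93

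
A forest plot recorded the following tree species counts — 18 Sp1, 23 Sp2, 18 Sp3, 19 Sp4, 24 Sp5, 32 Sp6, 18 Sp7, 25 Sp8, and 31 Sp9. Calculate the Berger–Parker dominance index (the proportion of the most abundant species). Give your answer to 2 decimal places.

0.15

Total N = 18+23+18+19+24+32+18+25+31 = 208, so the proportions are 0.0865, 0.1106, 0.0865, 0.0913, 0.1154, 0.1538, 0.0865, 0.1202, 0.149 (working shown to 4 dp, full precision carried).
The largest proportion is 0.1538, i.e. d = 0.15 to 2 decimal places.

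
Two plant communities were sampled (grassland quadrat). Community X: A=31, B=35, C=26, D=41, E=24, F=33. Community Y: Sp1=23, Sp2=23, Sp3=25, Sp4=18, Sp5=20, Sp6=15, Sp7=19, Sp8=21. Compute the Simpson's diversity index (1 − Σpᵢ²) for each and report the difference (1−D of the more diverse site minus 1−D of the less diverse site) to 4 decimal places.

0.0443

Community X: N=190, proportions 0.163158, 0.184211, 0.136842, 0.215789, 0.126316, 0.173684, giving 1−D = 0.828033 (working shown to 6 dp, full precision carried).
Community Y: N=164, proportions 0.140244, 0.140244, 0.152439, 0.109756, 0.121951, 0.091463, 0.115854, 0.128049, giving 1−D = 0.872323.
Difference = |0.828033 − 0.872323| = 0.044290, i.e. 0.0443 to 4 decimal places.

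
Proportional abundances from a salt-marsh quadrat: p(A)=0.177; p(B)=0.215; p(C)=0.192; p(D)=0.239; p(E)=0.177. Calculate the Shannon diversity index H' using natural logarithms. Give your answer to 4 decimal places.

1.6024

Each pᵢ ln pᵢ term (working shown to 6 dp, full precision carried): 0.177×(-1.731606)=-0.306494, 0.215×(-1.537117)=-0.330480, 0.192×(-1.650260)=-0.316850, 0.239×(-1.431292)=-0.342079, 0.177×(-1.731606)=-0.306494.
Sum = -1.602397, so H' = 1.6024.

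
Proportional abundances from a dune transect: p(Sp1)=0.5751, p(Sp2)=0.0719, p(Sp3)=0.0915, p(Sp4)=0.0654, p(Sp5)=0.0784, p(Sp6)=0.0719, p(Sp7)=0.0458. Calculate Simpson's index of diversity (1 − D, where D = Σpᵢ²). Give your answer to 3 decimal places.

0.638

D = 0.5751² + 0.0719² + 0.0915² + 0.0654² + 0.0784² + 0.0719² + 0.0458² = 0.33074 + 0.00517 + 0.00837 + 0.00428 + 0.00615 + 0.00517 + 0.00210 = 0.36197 (working shown to 5 dp, full precision carried).
So 1 − D = 0.63803, i.e. 0.638 to 3 decimal places.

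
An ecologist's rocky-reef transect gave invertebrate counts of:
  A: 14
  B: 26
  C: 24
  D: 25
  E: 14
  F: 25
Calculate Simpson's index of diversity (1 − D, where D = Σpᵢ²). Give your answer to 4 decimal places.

0.8234

Total N = 14+26+24+25+14+25 = 128, so the proportions are 0.109375, 0.203125, 0.1875, 0.195312, 0.109375, 0.195312 (working shown to 6 dp, full precision carried).
D = 0.109375² + 0.203125² + 0.1875² + 0.195312² + 0.109375² + 0.195312² = 0.011963 + 0.041260 + 0.035156 + 0.038147 + 0.011963 + 0.038147 = 0.176636.
So 1 − D = 0.823364, i.e. 0.8234 to 4 decimal places.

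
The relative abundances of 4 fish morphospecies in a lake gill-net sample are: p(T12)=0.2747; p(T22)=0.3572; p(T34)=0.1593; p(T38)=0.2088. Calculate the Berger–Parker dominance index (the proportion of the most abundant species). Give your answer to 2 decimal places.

The largest proportion is 0.3572, i.e. d = 0.36 to 2 decimal places.

0.36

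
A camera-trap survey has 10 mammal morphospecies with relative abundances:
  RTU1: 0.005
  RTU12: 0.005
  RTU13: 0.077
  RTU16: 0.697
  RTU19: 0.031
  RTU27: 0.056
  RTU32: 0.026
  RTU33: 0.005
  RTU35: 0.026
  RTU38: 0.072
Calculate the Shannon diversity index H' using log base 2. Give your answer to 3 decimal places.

Each pᵢ log₂ pᵢ term (working shown to 5 dp, full precision carried): 0.005×(-7.64386)=-0.03822, 0.005×(-7.64386)=-0.03822, 0.077×(-3.69900)=-0.28482, 0.697×(-0.52077)=-0.36298, 0.031×(-5.01159)=-0.15536, 0.056×(-4.15843)=-0.23287, 0.026×(-5.26534)=-0.13690, 0.005×(-7.64386)=-0.03822, 0.026×(-5.26534)=-0.13690, 0.072×(-3.79586)=-0.27330.
Sum = -1.69779, so H' = 1.698.

1.698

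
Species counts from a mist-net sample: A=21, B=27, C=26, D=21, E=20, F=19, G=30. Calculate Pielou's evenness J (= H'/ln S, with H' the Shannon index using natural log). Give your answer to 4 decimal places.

0.9931

Total N = 21+27+26+21+20+19+30 = 164, so the proportions are 0.128049, 0.164634, 0.158537, 0.128049, 0.121951, 0.115854, 0.182927 (working shown to 6 dp, full precision carried).
H' = −Σ pᵢ ln pᵢ = −((-0.263184) + (-0.297005) + (-0.291988) + (-0.263184) + (-0.256602) + (-0.249714) + (-0.310732)) = 1.932409.
With S = 7 species, ln S = 1.945910, so J = 1.932409/1.945910 = 0.993062, i.e. 0.9931 to 4 decimal places.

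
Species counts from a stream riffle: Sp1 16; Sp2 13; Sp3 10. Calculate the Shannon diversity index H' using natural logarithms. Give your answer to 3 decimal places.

Total N = 16+13+10 = 39, so the proportions are 0.41026, 0.33333, 0.25641 (working shown to 5 dp, full precision carried).
Each pᵢ ln pᵢ term: 0.41026×(-0.89097)=-0.36553, 0.33333×(-1.09861)=-0.36620, 0.25641×(-1.36098)=-0.34897.
Sum = -1.08070, so H' = 1.081.

1.081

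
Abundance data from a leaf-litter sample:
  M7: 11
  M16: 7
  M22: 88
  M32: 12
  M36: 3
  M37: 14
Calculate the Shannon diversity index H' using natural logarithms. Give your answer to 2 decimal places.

Total N = 11+7+88+12+3+14 = 135, so the proportions are 0.0815, 0.0519, 0.6519, 0.0889, 0.0222, 0.1037 (working shown to 4 dp, full precision carried).
Each pᵢ ln pᵢ term: 0.0815×(-2.5074)=-0.2043, 0.0519×(-2.9594)=-0.1534, 0.6519×(-0.4279)=-0.2790, 0.0889×(-2.4204)=-0.2151, 0.0222×(-3.8067)=-0.0846, 0.1037×(-2.2662)=-0.2350.
Sum = -1.1715, so H' = 1.17.

1.17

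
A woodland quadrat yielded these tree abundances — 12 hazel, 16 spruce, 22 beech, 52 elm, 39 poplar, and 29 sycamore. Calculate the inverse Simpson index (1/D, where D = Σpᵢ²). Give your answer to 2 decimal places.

4.86

Total N = 12+16+22+52+39+29 = 170, so the proportions are 0.070588, 0.094118, 0.129412, 0.305882, 0.229412, 0.170588 (working shown to 6 dp, full precision carried).
D = 0.070588² + 0.094118² + 0.129412² + 0.305882² + 0.229412² + 0.170588² = 0.004983 + 0.008858 + 0.016747 + 0.093564 + 0.052630 + 0.029100 = 0.205882.
So 1/D = 4.8571, i.e. 4.86 to 2 decimal places.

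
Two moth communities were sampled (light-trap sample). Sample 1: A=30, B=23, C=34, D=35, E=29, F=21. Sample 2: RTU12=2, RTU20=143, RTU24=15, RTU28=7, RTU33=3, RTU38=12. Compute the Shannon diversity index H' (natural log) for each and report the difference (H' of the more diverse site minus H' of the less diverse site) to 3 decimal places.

0.958

Sample 1: N=172, proportions 0.17442, 0.13372, 0.19767, 0.20349, 0.1686, 0.12209, giving H' = 1.77498 (working shown to 5 dp, full precision carried).
Sample 2: N=182, proportions 0.01099, 0.78571, 0.08242, 0.03846, 0.01648, 0.06593, giving H' = 0.81703.
Difference = |1.77498 − 0.81703| = 0.95795, i.e. 0.958 to 3 decimal places.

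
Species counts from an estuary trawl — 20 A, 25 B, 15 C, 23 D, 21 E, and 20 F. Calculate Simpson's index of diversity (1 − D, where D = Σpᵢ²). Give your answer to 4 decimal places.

0.8296

Total N = 20+25+15+23+21+20 = 124, so the proportions are 0.16129, 0.201613, 0.120968, 0.185484, 0.169355, 0.16129 (working shown to 6 dp, full precision carried).
D = 0.16129² + 0.201613² + 0.120968² + 0.185484² + 0.169355² + 0.16129² = 0.026015 + 0.040648 + 0.014633 + 0.034404 + 0.028681 + 0.026015 = 0.170395.
So 1 − D = 0.829605, i.e. 0.8296 to 4 decimal places.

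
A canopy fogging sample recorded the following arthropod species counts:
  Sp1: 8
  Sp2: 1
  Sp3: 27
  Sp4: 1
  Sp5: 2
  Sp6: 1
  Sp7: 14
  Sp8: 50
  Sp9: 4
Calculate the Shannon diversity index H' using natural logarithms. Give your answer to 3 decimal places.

Total N = 8+1+27+1+2+1+14+50+4 = 108, so the proportions are 0.07407, 0.00926, 0.25, 0.00926, 0.01852, 0.00926, 0.12963, 0.46296, 0.03704 (working shown to 5 dp, full precision carried).
Each pᵢ ln pᵢ term: 0.07407×(-2.60269)=-0.19279, 0.00926×(-4.68213)=-0.04335, 0.25×(-1.38629)=-0.34657, 0.00926×(-4.68213)=-0.04335, 0.01852×(-3.98898)=-0.07387, 0.00926×(-4.68213)=-0.04335, 0.12963×(-2.04307)=-0.26484, 0.46296×(-0.77011)=-0.35653, 0.03704×(-3.29584)=-0.12207.
Sum = -1.48674, so H' = 1.487.

1.487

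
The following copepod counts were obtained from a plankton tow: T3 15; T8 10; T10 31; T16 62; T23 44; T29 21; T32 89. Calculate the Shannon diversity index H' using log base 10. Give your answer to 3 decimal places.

0.749

Total N = 15+10+31+62+44+21+89 = 272, so the proportions are 0.05515, 0.03676, 0.11397, 0.22794, 0.16176, 0.07721, 0.32721 (working shown to 5 dp, full precision carried).
Each pᵢ log₁₀ pᵢ term: 0.05515×(-1.25848)=-0.06940, 0.03676×(-1.43457)=-0.05274, 0.11397×(-0.94321)=-0.10750, 0.22794×(-0.64218)=-0.14638, 0.16176×(-0.79112)=-0.12797, 0.07721×(-1.11235)=-0.08588, 0.32721×(-0.48518)=-0.15875.
Sum = -0.74863, so H' = 0.749.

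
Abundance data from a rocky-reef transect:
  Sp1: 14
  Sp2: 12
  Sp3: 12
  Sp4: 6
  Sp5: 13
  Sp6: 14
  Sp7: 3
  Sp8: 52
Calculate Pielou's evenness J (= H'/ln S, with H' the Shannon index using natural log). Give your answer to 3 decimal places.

0.851

Total N = 14+12+12+6+13+14+3+52 = 126, so the proportions are 0.11111, 0.09524, 0.09524, 0.04762, 0.10317, 0.11111, 0.02381, 0.4127 (working shown to 5 dp, full precision carried).
H' = −Σ pᵢ ln pᵢ = −((-0.24414) + (-0.22394) + (-0.22394) + (-0.14498) + (-0.23434) + (-0.24414) + (-0.08899) + (-0.36525)) = 1.76972.
With S = 8 species, ln S = 2.07944, so J = 1.76972/2.07944 = 0.85106, i.e. 0.851 to 3 decimal places.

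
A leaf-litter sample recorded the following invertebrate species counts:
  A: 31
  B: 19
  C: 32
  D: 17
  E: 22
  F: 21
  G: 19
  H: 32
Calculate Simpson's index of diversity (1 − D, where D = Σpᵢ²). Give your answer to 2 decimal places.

0.87

Total N = 31+19+32+17+22+21+19+32 = 193, so the proportions are 0.1606, 0.0984, 0.1658, 0.0881, 0.114, 0.1088, 0.0984, 0.1658 (working shown to 4 dp, full precision carried).
D = 0.1606² + 0.0984² + 0.1658² + 0.0881² + 0.114² + 0.1088² + 0.0984² + 0.1658² = 0.0258 + 0.0097 + 0.0275 + 0.0078 + 0.0130 + 0.0118 + 0.0097 + 0.0275 = 0.1328.
So 1 − D = 0.8672, i.e. 0.87 to 2 decimal places.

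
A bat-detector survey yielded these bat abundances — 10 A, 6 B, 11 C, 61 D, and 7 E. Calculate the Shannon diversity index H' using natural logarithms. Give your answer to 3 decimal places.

Total N = 10+6+11+61+7 = 95, so the proportions are 0.10526, 0.06316, 0.11579, 0.64211, 0.07368 (working shown to 5 dp, full precision carried).
Each pᵢ ln pᵢ term: 0.10526×(-2.25129)=-0.23698, 0.06316×(-2.76212)=-0.17445, 0.11579×(-2.15598)=-0.24964, 0.64211×(-0.44300)=-0.28445, 0.07368×(-2.60797)=-0.19217.
Sum = -1.13769, so H' = 1.138.

1.138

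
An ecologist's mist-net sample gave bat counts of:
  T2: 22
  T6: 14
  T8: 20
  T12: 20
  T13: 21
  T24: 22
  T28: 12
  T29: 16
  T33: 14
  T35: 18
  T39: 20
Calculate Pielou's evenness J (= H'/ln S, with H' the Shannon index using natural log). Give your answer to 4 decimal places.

Total N = 22+14+20+20+21+22+12+16+14+18+20 = 199, so the proportions are 0.110553, 0.070352, 0.100503, 0.100503, 0.105528, 0.110553, 0.060302, 0.080402, 0.070352, 0.090452, 0.100503 (working shown to 6 dp, full precision carried).
H' = −Σ pᵢ ln pᵢ = −((-0.243466) + (-0.186731) + (-0.230912) + (-0.230912) + (-0.237309) + (-0.243466) + (-0.169351) + (-0.202671) + (-0.186731) + (-0.217351) + (-0.230912)) = 2.379810.
With S = 11 species, ln S = 2.397895, so J = 2.379810/2.397895 = 0.992458, i.e. 0.9925 to 4 decimal places.

0.9925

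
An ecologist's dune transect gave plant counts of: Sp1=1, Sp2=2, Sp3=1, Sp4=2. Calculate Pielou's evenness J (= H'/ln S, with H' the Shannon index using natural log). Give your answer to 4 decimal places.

Total N = 1+2+1+2 = 6, so the proportions are 0.166667, 0.333333, 0.166667, 0.333333 (working shown to 6 dp, full precision carried).
H' = −Σ pᵢ ln pᵢ = −((-0.298627) + (-0.366204) + (-0.298627) + (-0.366204)) = 1.329661.
With S = 4 species, ln S = 1.386294, so J = 1.329661/1.386294 = 0.959148, i.e. 0.9591 to 4 decimal places.

0.9591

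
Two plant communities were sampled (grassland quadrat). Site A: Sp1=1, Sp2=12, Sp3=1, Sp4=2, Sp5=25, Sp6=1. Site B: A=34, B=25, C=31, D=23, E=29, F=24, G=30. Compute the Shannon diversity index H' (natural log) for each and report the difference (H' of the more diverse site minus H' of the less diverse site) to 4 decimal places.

0.8581

Site A: N=42, proportions 0.02381, 0.285714, 0.02381, 0.047619, 0.595238, 0.02381, giving H' = 1.078692 (working shown to 6 dp, full precision carried).
Site B: N=196, proportions 0.173469, 0.127551, 0.158163, 0.117347, 0.147959, 0.122449, 0.153061, giving H' = 1.936794.
Difference = |1.078692 − 1.936794| = 0.858102, i.e. 0.8581 to 4 decimal places.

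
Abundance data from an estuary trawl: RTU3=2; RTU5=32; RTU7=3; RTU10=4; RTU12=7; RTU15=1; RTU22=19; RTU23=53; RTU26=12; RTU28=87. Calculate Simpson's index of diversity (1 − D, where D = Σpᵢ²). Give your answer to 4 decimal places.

0.7524

Total N = 2+32+3+4+7+1+19+53+12+87 = 220, so the proportions are 0.009091, 0.145455, 0.013636, 0.018182, 0.031818, 0.004545, 0.086364, 0.240909, 0.054545, 0.395455 (working shown to 6 dp, full precision carried).
D = 0.009091² + 0.145455² + 0.013636² + 0.018182² + 0.031818² + 0.004545² + 0.086364² + 0.240909² + 0.054545² + 0.395455² = 0.000083 + 0.021157 + 0.000186 + 0.000331 + 0.001012 + 0.000021 + 0.007459 + 0.058037 + 0.002975 + 0.156384 = 0.247645.
So 1 − D = 0.752355, i.e. 0.7524 to 4 decimal places.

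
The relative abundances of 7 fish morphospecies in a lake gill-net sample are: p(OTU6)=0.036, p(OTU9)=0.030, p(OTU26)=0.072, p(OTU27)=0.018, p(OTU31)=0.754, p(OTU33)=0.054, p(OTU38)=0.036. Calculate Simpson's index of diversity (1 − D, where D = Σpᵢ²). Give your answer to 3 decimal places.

D = 0.036² + 0.03² + 0.072² + 0.018² + 0.754² + 0.054² + 0.036² = 0.00130 + 0.00090 + 0.00518 + 0.00032 + 0.56852 + 0.00292 + 0.00130 = 0.58043 (working shown to 5 dp, full precision carried).
So 1 − D = 0.41957, i.e. 0.420 to 3 decimal places.

0.420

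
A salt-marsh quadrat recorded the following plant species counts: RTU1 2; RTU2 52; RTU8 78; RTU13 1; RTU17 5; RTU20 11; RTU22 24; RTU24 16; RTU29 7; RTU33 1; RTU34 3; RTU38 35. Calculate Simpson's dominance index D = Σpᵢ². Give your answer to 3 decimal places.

0.200

Total N = 2+52+78+1+5+11+24+16+7+1+3+35 = 235, so the proportions are 0.00851, 0.22128, 0.33191, 0.00426, 0.02128, 0.04681, 0.10213, 0.06809, 0.02979, 0.00426, 0.01277, 0.14894 (working shown to 5 dp, full precision carried).
D = 0.00851² + 0.22128² + 0.33191² + 0.00426² + 0.02128² + 0.04681² + 0.10213² + 0.06809² + 0.02979² + 0.00426² + 0.01277² + 0.14894² = 0.00007 + 0.04896 + 0.11017 + 0.00002 + 0.00045 + 0.00219 + 0.01043 + 0.00464 + 0.00089 + 0.00002 + 0.00016 + 0.02218 = 0.20018.
To 3 decimal places, D = 0.200.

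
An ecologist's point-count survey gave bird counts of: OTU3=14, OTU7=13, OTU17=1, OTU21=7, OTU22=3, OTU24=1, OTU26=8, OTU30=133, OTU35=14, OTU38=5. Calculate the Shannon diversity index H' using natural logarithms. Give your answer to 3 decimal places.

1.277

Total N = 14+13+1+7+3+1+8+133+14+5 = 199, so the proportions are 0.07035, 0.06533, 0.00503, 0.03518, 0.01508, 0.00503, 0.0402, 0.66834, 0.07035, 0.02513 (working shown to 5 dp, full precision carried).
Each pᵢ ln pᵢ term: 0.07035×(-2.65425)=-0.18673, 0.06533×(-2.72836)=-0.17823, 0.00503×(-5.29330)=-0.02660, 0.03518×(-3.34739)=-0.11775, 0.01508×(-4.19469)=-0.06324, 0.00503×(-5.29330)=-0.02660, 0.0402×(-3.21386)=-0.12920, 0.66834×(-0.40296)=-0.26931, 0.07035×(-2.65425)=-0.18673, 0.02513×(-3.68387)=-0.09256.
Sum = -1.27695, so H' = 1.277.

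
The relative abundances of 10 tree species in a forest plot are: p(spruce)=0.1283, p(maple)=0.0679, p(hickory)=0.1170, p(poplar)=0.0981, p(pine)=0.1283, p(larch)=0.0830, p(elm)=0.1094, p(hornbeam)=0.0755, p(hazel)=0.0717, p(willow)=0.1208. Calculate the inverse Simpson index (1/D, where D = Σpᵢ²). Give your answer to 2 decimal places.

D = 0.1283² + 0.0679² + 0.117² + 0.0981² + 0.1283² + 0.083² + 0.1094² + 0.0755² + 0.0717² + 0.1208² = 0.016461 + 0.004610 + 0.013689 + 0.009624 + 0.016461 + 0.006889 + 0.011968 + 0.005700 + 0.005141 + 0.014593 = 0.105136 (working shown to 6 dp, full precision carried).
So 1/D = 9.5115, i.e. 9.51 to 2 decimal places.

9.51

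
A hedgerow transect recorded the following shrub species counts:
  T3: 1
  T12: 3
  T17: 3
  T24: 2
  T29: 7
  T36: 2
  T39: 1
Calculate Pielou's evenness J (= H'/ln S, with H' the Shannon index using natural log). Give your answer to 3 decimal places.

Total N = 1+3+3+2+7+2+1 = 19, so the proportions are 0.05263, 0.15789, 0.15789, 0.10526, 0.36842, 0.10526, 0.05263 (working shown to 5 dp, full precision carried).
H' = −Σ pᵢ ln pᵢ = −((-0.15497) + (-0.29145) + (-0.29145) + (-0.23698) + (-0.36788) + (-0.23698) + (-0.15497)) = 1.73467.
With S = 7 species, ln S = 1.94591, so J = 1.73467/1.94591 = 0.89144, i.e. 0.891 to 3 decimal places.

0.891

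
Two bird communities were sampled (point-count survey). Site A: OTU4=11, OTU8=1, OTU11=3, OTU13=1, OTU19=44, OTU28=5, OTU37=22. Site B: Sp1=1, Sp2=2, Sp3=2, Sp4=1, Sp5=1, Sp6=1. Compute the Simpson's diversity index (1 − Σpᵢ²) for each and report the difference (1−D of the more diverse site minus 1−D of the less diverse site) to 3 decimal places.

Site A: N=87, proportions 0.12644, 0.01149, 0.03448, 0.01149, 0.50575, 0.05747, 0.25287, giving 1−D = 0.65953 (working shown to 5 dp, full precision carried).
Site B: N=8, proportions 0.125, 0.25, 0.25, 0.125, 0.125, 0.125, giving 1−D = 0.81250.
Difference = |0.65953 − 0.81250| = 0.15297, i.e. 0.153 to 3 decimal places.

0.153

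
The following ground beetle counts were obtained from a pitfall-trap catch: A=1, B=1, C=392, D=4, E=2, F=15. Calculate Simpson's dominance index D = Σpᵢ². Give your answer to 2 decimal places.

Total N = 1+1+392+4+2+15 = 415, so the proportions are 0.0024, 0.0024, 0.9446, 0.0096, 0.0048, 0.0361 (working shown to 4 dp, full precision carried).
D = 0.0024² + 0.0024² + 0.9446² + 0.0096² + 0.0048² + 0.0361² = 0.0000 + 0.0000 + 0.8922 + 0.0001 + 0.0000 + 0.0013 = 0.8937.
To 2 decimal places, D = 0.89.

0.89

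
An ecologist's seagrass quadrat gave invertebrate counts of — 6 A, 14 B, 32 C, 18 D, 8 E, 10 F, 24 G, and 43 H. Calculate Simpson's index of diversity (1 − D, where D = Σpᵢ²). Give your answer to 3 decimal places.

Total N = 6+14+32+18+8+10+24+43 = 155, so the proportions are 0.03871, 0.09032, 0.20645, 0.11613, 0.05161, 0.06452, 0.15484, 0.27742 (working shown to 5 dp, full precision carried).
D = 0.03871² + 0.09032² + 0.20645² + 0.11613² + 0.05161² + 0.06452² + 0.15484² + 0.27742² = 0.00150 + 0.00816 + 0.04262 + 0.01349 + 0.00266 + 0.00416 + 0.02398 + 0.07696 = 0.17353.
So 1 − D = 0.82647, i.e. 0.826 to 3 decimal places.

0.826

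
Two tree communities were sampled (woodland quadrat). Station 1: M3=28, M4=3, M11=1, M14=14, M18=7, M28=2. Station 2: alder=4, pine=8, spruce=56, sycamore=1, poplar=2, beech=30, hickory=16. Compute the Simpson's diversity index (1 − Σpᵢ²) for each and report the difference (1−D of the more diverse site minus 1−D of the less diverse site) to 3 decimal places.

Station 1: N=55, proportions 0.5090909, 0.0545455, 0.0181818, 0.2545455, 0.1272727, 0.0363636, giving 1−D = 0.6552066 (working shown to 7 dp, full precision carried).
Station 2: N=117, proportions 0.034188, 0.0683761, 0.4786325, 0.008547, 0.017094, 0.2564103, 0.1367521, giving 1−D = 0.6802542.
Difference = |0.6552066 − 0.6802542| = 0.0250476, i.e. 0.025 to 3 decimal places.

0.025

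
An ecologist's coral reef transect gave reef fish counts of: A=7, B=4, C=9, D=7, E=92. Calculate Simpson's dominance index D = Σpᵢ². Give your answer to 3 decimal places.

Total N = 7+4+9+7+92 = 119, so the proportions are 0.05882, 0.03361, 0.07563, 0.05882, 0.77311 (working shown to 5 dp, full precision carried).
D = 0.05882² + 0.03361² + 0.07563² + 0.05882² + 0.77311² = 0.00346 + 0.00113 + 0.00572 + 0.00346 + 0.59770 = 0.61147.
To 3 decimal places, D = 0.611.

0.611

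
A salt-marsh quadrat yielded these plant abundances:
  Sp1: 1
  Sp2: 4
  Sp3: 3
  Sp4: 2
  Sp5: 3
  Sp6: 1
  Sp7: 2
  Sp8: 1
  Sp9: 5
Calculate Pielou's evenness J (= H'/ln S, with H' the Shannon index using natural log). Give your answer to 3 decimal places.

0.932

Total N = 1+4+3+2+3+1+2+1+5 = 22, so the proportions are 0.04545, 0.18182, 0.13636, 0.09091, 0.13636, 0.04545, 0.09091, 0.04545, 0.22727 (working shown to 5 dp, full precision carried).
H' = −Σ pᵢ ln pᵢ = −((-0.14050) + (-0.30995) + (-0.27170) + (-0.21799) + (-0.27170) + (-0.14050) + (-0.21799) + (-0.14050) + (-0.33673)) = 2.04756.
With S = 9 species, ln S = 2.19722, so J = 2.04756/2.19722 = 0.93188, i.e. 0.932 to 3 decimal places.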